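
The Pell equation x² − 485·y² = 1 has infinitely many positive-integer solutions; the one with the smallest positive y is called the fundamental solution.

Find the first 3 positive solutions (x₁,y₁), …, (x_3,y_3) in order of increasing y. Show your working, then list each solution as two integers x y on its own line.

969 44
1877921 85272
3639409929 165257092

√485 → a₀=22, period (44); ℓ=1 odd so k=1
step 0: (22, 1)  from 22·(1,0) + (0,1)
step 1: (969, 44)  from 44·(22,1) + (1,0)
→ (969, 44).  Check: 969²=938961, 485·44²=938960, difference 1.
(969+44√485)^2 = 1877921 + 85272√485
(969+44√485)^3 = 3639409929 + 165257092√485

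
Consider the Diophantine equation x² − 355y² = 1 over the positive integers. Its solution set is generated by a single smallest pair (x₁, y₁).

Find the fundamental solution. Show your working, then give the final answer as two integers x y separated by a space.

[18; 1,5,3,3,1,6,1,3,3,5,1,36] for √355; ℓ=12 ⇒ convergent index 11
i=0: a=18 ⇒ p=18, q=1
i=1: a=1 ⇒ p=19, q=1
i=2: a=5 ⇒ p=113, q=6
…
i=4: a=3 ⇒ p=1187, q=63
i=5: a=1 ⇒ p=1545, q=82
i=6: a=6 ⇒ p=10457, q=555
i=7: a=1 ⇒ p=12002, q=637
i=8: a=3 ⇒ p=46463, q=2466
i=9: a=3 ⇒ p=151391, q=8035
i=10: a=5 ⇒ p=803418, q=42641
i=11: a=1 ⇒ p=954809, q=50676
fundamental: x₁=954809, y₁=50676  (since 911660226481 − 355·2568056976 = 1)

954809 50676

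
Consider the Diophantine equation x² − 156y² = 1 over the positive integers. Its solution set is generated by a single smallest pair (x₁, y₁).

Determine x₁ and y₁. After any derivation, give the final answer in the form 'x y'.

25 2

√156 = [12; 2,24, …], period ℓ=2 (even) → k=1
step 0: (12, 1)  from 12·(1,0) + (0,1)
step 1: (25, 2)  from 2·(12,1) + (1,0)
→ (25, 2).  Check: 25²=625, 156·2²=624, difference 1.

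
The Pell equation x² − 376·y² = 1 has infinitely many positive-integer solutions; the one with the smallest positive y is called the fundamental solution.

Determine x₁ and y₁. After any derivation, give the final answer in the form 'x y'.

[19; 2,1,1,3,1,…,1,2,38] for √376; ℓ=16 ⇒ convergent index 15
step 0: (19, 1)  from 19·(1,0) + (0,1)
…
step 3: (97, 5)  from 1·(58,3) + (39,2)
…
step 5: (446, 23)  from 1·(349,18) + (97,5)
step 6: (1241, 64)  from 2·(446,23) + (349,18)
step 7: (2928, 151)  from 2·(1241,64) + (446,23)
step 8: (12953, 668)  from 4·(2928,151) + (1241,64)
…
step 10: (70621, 3642)  from 2·(28834,1487) + (12953,668)
…
step 12: (368986, 19029)  from 3·(99455,5129) + (70621,3642)
step 13: (468441, 24158)  from 1·(368986,19029) + (99455,5129)
step 14: (837427, 43187)  from 1·(468441,24158) + (368986,19029)
step 15: (2143295, 110532)  from 2·(837427,43187) + (468441,24158)
(x₁, y₁) = (2143295, 110532);  2143295² − 376·110532² = 1 ✓

2143295 110532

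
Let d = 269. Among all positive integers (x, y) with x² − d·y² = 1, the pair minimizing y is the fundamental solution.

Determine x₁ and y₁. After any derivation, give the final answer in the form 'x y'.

13449 820

d=269: √d = [16; 2,2,32] (ℓ=3, odd), read p_5/q_5
k=0  a_k=16  p_k/q_k = 16/1
k=1  a_k=2  p_k/q_k = 33/2
…
k=4  a_k=2  p_k/q_k = 5396/329
k=5  a_k=2  p_k/q_k = 13449/820
→ (13449, 820).  Check: 13449²=180875601, 269·820²=180875600, difference 1.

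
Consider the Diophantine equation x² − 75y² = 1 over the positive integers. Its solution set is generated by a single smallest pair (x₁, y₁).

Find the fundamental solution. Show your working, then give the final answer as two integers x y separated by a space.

26 3

[8; 1,1,1,16] for √75; ℓ=4 ⇒ convergent index 3
step 0: (8, 1)  from 8·(1,0) + (0,1)
step 1: (9, 1)  from 1·(8,1) + (1,0)
step 2: (17, 2)  from 1·(9,1) + (8,1)
step 3: (26, 3)  from 1·(17,2) + (9,1)
(x₁, y₁) = (26, 3);  26² − 75·3² = 1 ✓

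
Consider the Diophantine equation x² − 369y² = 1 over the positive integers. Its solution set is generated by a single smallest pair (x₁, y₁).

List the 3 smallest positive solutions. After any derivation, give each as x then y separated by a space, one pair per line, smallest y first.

d=369: √d = [19; 4,1,3,2,7,4,7,2,3,1,4,38] (ℓ=12, even), read p_11/q_11
step 0: (19, 1)  from 19·(1,0) + (0,1)
step 1: (77, 4)  from 4·(19,1) + (1,0)
step 2: (96, 5)  from 1·(77,4) + (19,1)
step 3: (365, 19)  from 3·(96,5) + (77,4)
…
step 5: (6147, 320)  from 7·(826,43) + (365,19)
…
step 10: (1758061, 91521)  from 1·(1364557,71036) + (393504,20485)
step 11: (8396801, 437120)  from 4·(1758061,91521) + (1364557,71036)
(x₁, y₁) = (8396801, 437120);  8396801² − 369·437120² = 1 ✓
(x_2, y_2) = (8396801·8396801 + 369·437120·437120, 8396801·437120 + 437120·8396801) = (141012534067201, 7340819306240)
(x_3, y_3) = (8396801·141012534067201 + 369·437120·7340819306240, 8396801·7340819306240 + 437120·141012534067201) = (2368108374136006451201, 123278797782910239360)

8396801 437120
141012534067201 7340819306240
2368108374136006451201 123278797782910239360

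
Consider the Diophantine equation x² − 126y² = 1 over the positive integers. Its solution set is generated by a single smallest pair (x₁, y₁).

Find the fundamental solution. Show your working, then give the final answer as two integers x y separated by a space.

449 40

d=126: √d = [11; 4,2,4,22] (ℓ=4, even), read p_3/q_3
k=0  a_k=11  p_k/q_k = 11/1
k=1  a_k=4  p_k/q_k = 45/4
k=2  a_k=2  p_k/q_k = 101/9
k=3  a_k=4  p_k/q_k = 449/40
fundamental: x₁=449, y₁=40  (since 201601 − 126·1600 = 1)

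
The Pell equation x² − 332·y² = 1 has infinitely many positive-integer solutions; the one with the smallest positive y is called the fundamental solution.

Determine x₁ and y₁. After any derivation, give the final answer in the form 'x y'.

13447 738

√332 → a₀=18, period (4,1,1,8,1,1,4,36); ℓ=8 even so k=7
step 0: (18, 1)  from 18·(1,0) + (0,1)
step 1: (73, 4)  from 4·(18,1) + (1,0)
step 2: (91, 5)  from 1·(73,4) + (18,1)
step 3: (164, 9)  from 1·(91,5) + (73,4)
…
step 6: (2970, 163)  from 1·(1567,86) + (1403,77)
step 7: (13447, 738)  from 4·(2970,163) + (1567,86)
(x₁, y₁) = (13447, 738);  13447² − 332·738² = 1 ✓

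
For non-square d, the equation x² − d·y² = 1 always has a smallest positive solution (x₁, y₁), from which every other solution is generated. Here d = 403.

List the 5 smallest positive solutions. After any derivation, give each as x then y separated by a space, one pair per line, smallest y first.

√403 → a₀=20, period (13,2,1,3,1,3,1,2,13,40); ℓ=10 even so k=9
step 0: (20, 1)  from 20·(1,0) + (0,1)
step 1: (261, 13)  from 13·(20,1) + (1,0)
…
step 3: (803, 40)  from 1·(542,27) + (261,13)
…
step 6: (14213, 708)  from 3·(3754,187) + (2951,147)
…
step 8: (50147, 2498)  from 2·(17967,895) + (14213,708)
step 9: (669878, 33369)  from 13·(50147,2498) + (17967,895)
→ (669878, 33369).  Check: 669878²=448736534884, 403·33369²=448736534883, difference 1.
n=2: (669878,33369)∘(669878,33369) = (669878·669878+403·33369·33369, 669878·33369+33369·669878) = (897473069767,44706317964)
n=3: (897473069767,44706317964)∘(669878,33369) = (669878·897473069767+403·33369·44706317964, 669878·44706317964+33369·897473069767) = (1202394930058086974,59895557730143415)
n=4: (1202394930058086974,59895557730143415)∘(669878,33369) = (669878·1202394930058086974+403·33369·59895557730143415, 669878·59895557730143415+33369·1202394930058086974) = (1610915821914004898868577,80245432842261314788776)
n=5: (1610915821914004898868577,80245432842261314788776)∘(669878,33369) = (669878·1610915821914004898868577+403·33369·80245432842261314788776, 669878·80245432842261314788776+33369·1610915821914004898868577) = (2158234137903017152358511160238,107509300122956754498421235241)

669878 33369
897473069767 44706317964
1202394930058086974 59895557730143415
1610915821914004898868577 80245432842261314788776
2158234137903017152358511160238 107509300122956754498421235241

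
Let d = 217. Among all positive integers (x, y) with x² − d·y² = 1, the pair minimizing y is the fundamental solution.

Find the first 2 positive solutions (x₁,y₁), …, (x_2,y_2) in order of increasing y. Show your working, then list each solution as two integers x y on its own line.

√217 = [14; 1,2,1,2,1,…,2,1,28, …], period ℓ=16 (even) → k=15
k=0  a_k=14  p_k/q_k = 14/1
k=1  a_k=1  p_k/q_k = 15/1
k=2  a_k=2  p_k/q_k = 44/3
k=3  a_k=1  p_k/q_k = 59/4
k=4  a_k=2  p_k/q_k = 162/11
k=5  a_k=1  p_k/q_k = 221/15
k=6  a_k=1  p_k/q_k = 383/26
k=7  a_k=9  p_k/q_k = 3668/249
k=8  a_k=4  p_k/q_k = 15055/1022
k=9  a_k=9  p_k/q_k = 139163/9447
k=10  a_k=1  p_k/q_k = 154218/10469
k=11  a_k=1  p_k/q_k = 293381/19916
k=12  a_k=2  p_k/q_k = 740980/50301
…
k=14  a_k=2  p_k/q_k = 2809702/190735
k=15  a_k=1  p_k/q_k = 3844063/260952
fundamental: x₁=3844063, y₁=260952  (since 14776820347969 − 217·68095946304 = 1)
(3844063+260952√217)^2 = 29553640695937 + 2006231855952√217

3844063 260952
29553640695937 2006231855952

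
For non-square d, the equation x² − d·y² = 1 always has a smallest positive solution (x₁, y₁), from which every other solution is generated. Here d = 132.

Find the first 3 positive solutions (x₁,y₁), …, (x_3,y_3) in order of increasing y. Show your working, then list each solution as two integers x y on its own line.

[11; 2,22] for √132; ℓ=2 ⇒ convergent index 1
step 0: (11, 1)  from 11·(1,0) + (0,1)
step 1: (23, 2)  from 2·(11,1) + (1,0)
(x₁, y₁) = (23, 2);  23² − 132·2² = 1 ✓
k=2:  x_2 = 23·23+132·2·2 = 1057,  y_2 = 23·2+2·23 = 92
k=3:  x_3 = 23·1057+132·2·92 = 48599,  y_3 = 23·92+2·1057 = 4230

23 2
1057 92
48599 4230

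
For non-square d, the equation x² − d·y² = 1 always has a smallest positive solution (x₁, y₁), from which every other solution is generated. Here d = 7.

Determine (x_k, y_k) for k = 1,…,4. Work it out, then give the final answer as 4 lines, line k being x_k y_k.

8 3
127 48
2024 765
32257 12192

√7 = [2; 1,1,1,4, …], period ℓ=4 (even) → k=3
i=0: a=2 ⇒ p=2, q=1
…
i=2: a=1 ⇒ p=5, q=2
i=3: a=1 ⇒ p=8, q=3
fundamental: x₁=8, y₁=3  (since 64 − 7·9 = 1)
(x_2, y_2) = (8·8 + 7·3·3, 8·3 + 3·8) = (127, 48)
(x_3, y_3) = (8·127 + 7·3·48, 8·48 + 3·127) = (2024, 765)
(x_4, y_4) = (8·2024 + 7·3·765, 8·765 + 3·2024) = (32257, 12192)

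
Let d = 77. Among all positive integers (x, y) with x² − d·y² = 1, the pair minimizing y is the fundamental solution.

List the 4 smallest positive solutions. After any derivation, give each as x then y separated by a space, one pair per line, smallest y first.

√77 → a₀=8, period (1,3,2,3,1,16); ℓ=6 even so k=5
k=0  a_k=8  p_k/q_k = 8/1
…
k=4  a_k=3  p_k/q_k = 272/31
k=5  a_k=1  p_k/q_k = 351/40
→ (351, 40).  Check: 351²=123201, 77·40²=123200, difference 1.
k=2:  x_2 = 351·351+77·40·40 = 246401,  y_2 = 351·40+40·351 = 28080
k=3:  x_3 = 351·246401+77·40·28080 = 172973151,  y_3 = 351·28080+40·246401 = 19712120
k=4:  x_4 = 351·172973151+77·40·19712120 = 121426905601,  y_4 = 351·19712120+40·172973151 = 13837880160

351 40
246401 28080
172973151 19712120
121426905601 13837880160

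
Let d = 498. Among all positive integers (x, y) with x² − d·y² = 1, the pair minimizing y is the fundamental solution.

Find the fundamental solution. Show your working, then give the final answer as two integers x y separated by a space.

179777 8056

√498 → a₀=22, period (3,6,22,6,3,44); ℓ=6 even so k=5
k=0  a_k=22  p_k/q_k = 22/1
k=1  a_k=3  p_k/q_k = 67/3
…
k=4  a_k=6  p_k/q_k = 56794/2545
k=5  a_k=3  p_k/q_k = 179777/8056
fundamental: x₁=179777, y₁=8056  (since 32319769729 − 498·64899136 = 1)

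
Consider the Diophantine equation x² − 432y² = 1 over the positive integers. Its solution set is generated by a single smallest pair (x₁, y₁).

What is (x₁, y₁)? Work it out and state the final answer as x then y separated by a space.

[20; 1,3,1,1,1,3,1,40] for √432; ℓ=8 ⇒ convergent index 7
i=0: a=20 ⇒ p=20, q=1
…
i=2: a=3 ⇒ p=83, q=4
i=3: a=1 ⇒ p=104, q=5
i=4: a=1 ⇒ p=187, q=9
i=5: a=1 ⇒ p=291, q=14
i=6: a=3 ⇒ p=1060, q=51
i=7: a=1 ⇒ p=1351, q=65
→ (1351, 65).  Check: 1351²=1825201, 432·65²=1825200, difference 1.

1351 65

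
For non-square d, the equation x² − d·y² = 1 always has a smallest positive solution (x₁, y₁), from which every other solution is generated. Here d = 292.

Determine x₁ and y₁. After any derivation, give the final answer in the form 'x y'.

2281249 133500

√292 → a₀=17, period (11,2,1,3,8,3,1,2,11,34); ℓ=10 even so k=9
i=0: a=17 ⇒ p=17, q=1
…
i=2: a=2 ⇒ p=393, q=23
…
i=4: a=3 ⇒ p=2136, q=125
…
i=8: a=2 ⇒ p=200767, q=11749
i=9: a=11 ⇒ p=2281249, q=133500
→ (2281249, 133500).  Check: 2281249²=5204097000001, 292·133500²=5204097000000, difference 1.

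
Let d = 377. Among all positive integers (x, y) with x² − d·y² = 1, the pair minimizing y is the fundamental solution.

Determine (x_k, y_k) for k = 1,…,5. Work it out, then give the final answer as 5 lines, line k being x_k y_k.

√377 = [19; 2,2,2,38, …], period ℓ=4 (even) → k=3
k=0  a_k=19  p_k/q_k = 19/1
k=1  a_k=2  p_k/q_k = 39/2
k=2  a_k=2  p_k/q_k = 97/5
k=3  a_k=2  p_k/q_k = 233/12
(x₁, y₁) = (233, 12);  233² − 377·12² = 1 ✓
k=2:  x_2 = 233·233+377·12·12 = 108577,  y_2 = 233·12+12·233 = 5592
k=3:  x_3 = 233·108577+377·12·5592 = 50596649,  y_3 = 233·5592+12·108577 = 2605860
k=4:  x_4 = 233·50596649+377·12·2605860 = 23577929857,  y_4 = 233·2605860+12·50596649 = 1214325168
k=5:  x_5 = 233·23577929857+377·12·1214325168 = 10987264716713,  y_5 = 233·1214325168+12·23577929857 = 565872922428

233 12
108577 5592
50596649 2605860
23577929857 1214325168
10987264716713 565872922428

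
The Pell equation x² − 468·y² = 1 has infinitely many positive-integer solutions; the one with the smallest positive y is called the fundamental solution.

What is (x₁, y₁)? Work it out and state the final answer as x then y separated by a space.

649 30

[21; 1,1,1,2,1,1,1,42] for √468; ℓ=8 ⇒ convergent index 7
step 0: (21, 1)  from 21·(1,0) + (0,1)
step 1: (22, 1)  from 1·(21,1) + (1,0)
…
step 5: (238, 11)  from 1·(173,8) + (65,3)
step 6: (411, 19)  from 1·(238,11) + (173,8)
step 7: (649, 30)  from 1·(411,19) + (238,11)
(x₁, y₁) = (649, 30);  649² − 468·30² = 1 ✓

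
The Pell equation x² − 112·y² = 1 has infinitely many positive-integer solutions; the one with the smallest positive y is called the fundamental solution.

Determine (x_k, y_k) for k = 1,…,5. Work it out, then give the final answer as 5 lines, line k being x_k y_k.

√112 = [10; 1,1,2,1,1,20, …], period ℓ=6 (even) → k=5
a_0=10:  p_0=10·1+0=10,  q_0=10·0+1=1
a_1=1:  p_1=1·10+1=11,  q_1=1·1+0=1
a_2=1:  p_2=1·11+10=21,  q_2=1·1+1=2
a_3=2:  p_3=2·21+11=53,  q_3=2·2+1=5
a_4=1:  p_4=1·53+21=74,  q_4=1·5+2=7
a_5=1:  p_5=1·74+53=127,  q_5=1·7+5=12
→ (127, 12).  Check: 127²=16129, 112·12²=16128, difference 1.
(x_2, y_2) = (127·127 + 112·12·12, 127·12 + 12·127) = (32257, 3048)
(x_3, y_3) = (127·32257 + 112·12·3048, 127·3048 + 12·32257) = (8193151, 774180)
(x_4, y_4) = (127·8193151 + 112·12·774180, 127·774180 + 12·8193151) = (2081028097, 196638672)
(x_5, y_5) = (127·2081028097 + 112·12·196638672, 127·196638672 + 12·2081028097) = (528572943487, 49945448508)

127 12
32257 3048
8193151 774180
2081028097 196638672
528572943487 49945448508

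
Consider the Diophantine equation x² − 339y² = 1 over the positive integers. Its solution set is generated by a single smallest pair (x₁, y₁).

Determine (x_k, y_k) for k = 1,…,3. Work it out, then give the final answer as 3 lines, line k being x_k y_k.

√339 = [18; 2,2,2,1,17,1,2,2,2,36, …], period ℓ=10 (even) → k=9
i=0: a=18 ⇒ p=18, q=1
…
i=2: a=2 ⇒ p=92, q=5
i=3: a=2 ⇒ p=221, q=12
…
i=8: a=2 ⇒ p=40359, q=2192
i=9: a=2 ⇒ p=97970, q=5321
(x₁, y₁) = (97970, 5321);  97970² − 339·5321² = 1 ✓
(x_2, y_2) = (97970·97970 + 339·5321·5321, 97970·5321 + 5321·97970) = (19196241799, 1042596740)
(x_3, y_3) = (97970·19196241799 + 339·5321·1042596740, 97970·1042596740 + 5321·19196241799) = (3761311617998090, 204286405230279)

97970 5321
19196241799 1042596740
3761311617998090 204286405230279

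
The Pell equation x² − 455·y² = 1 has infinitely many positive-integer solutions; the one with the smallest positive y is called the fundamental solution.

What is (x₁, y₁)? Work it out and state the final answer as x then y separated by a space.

[21; 3,42] for √455; ℓ=2 ⇒ convergent index 1
a_0=21:  p_0=21·1+0=21,  q_0=21·0+1=1
a_1=3:  p_1=3·21+1=64,  q_1=3·1+0=3
fundamental: x₁=64, y₁=3  (since 4096 − 455·9 = 1)

64 3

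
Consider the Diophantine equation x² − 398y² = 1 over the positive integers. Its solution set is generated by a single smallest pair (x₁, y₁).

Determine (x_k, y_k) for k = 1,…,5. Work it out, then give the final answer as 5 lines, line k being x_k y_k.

√398 → a₀=19, period (1,18,1,38); ℓ=4 even so k=3
step 0: (19, 1)  from 19·(1,0) + (0,1)
…
step 2: (379, 19)  from 18·(20,1) + (19,1)
step 3: (399, 20)  from 1·(379,19) + (20,1)
→ (399, 20).  Check: 399²=159201, 398·20²=159200, difference 1.
(399+20√398)^2 = 318401 + 15960√398
(399+20√398)^3 = 254083599 + 12736060√398
(399+20√398)^4 = 202758393601 + 10163359920√398
(399+20√398)^5 = 161800944009999 + 8110348480100√398

399 20
318401 15960
254083599 12736060
202758393601 10163359920
161800944009999 8110348480100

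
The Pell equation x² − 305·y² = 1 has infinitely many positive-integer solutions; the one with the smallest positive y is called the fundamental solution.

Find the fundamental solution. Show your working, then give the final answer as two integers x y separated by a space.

√305 → a₀=17, period (2,6,2,34); ℓ=4 even so k=3
a_0=17:  p_0=17·1+0=17,  q_0=17·0+1=1
…
a_2=6:  p_2=6·35+17=227,  q_2=6·2+1=13
a_3=2:  p_3=2·227+35=489,  q_3=2·13+2=28
(x₁, y₁) = (489, 28);  489² − 305·28² = 1 ✓

489 28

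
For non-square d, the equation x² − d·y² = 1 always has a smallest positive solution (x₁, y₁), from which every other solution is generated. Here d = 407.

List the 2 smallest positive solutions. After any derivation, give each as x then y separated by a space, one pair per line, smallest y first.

d=407: √d = [20; 5,1,2,1,5,40] (ℓ=6, even), read p_5/q_5
k=0  a_k=20  p_k/q_k = 20/1
…
k=2  a_k=1  p_k/q_k = 121/6
k=3  a_k=2  p_k/q_k = 343/17
k=4  a_k=1  p_k/q_k = 464/23
k=5  a_k=5  p_k/q_k = 2663/132
→ (2663, 132).  Check: 2663²=7091569, 407·132²=7091568, difference 1.
k=2:  x_2 = 2663·2663+407·132·132 = 14183137,  y_2 = 2663·132+132·2663 = 703032

2663 132
14183137 703032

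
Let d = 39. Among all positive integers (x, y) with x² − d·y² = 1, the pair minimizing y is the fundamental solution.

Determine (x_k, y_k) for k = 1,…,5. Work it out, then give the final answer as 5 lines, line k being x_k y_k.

√39 → a₀=6, period (4,12); ℓ=2 even so k=1
k=0  a_k=6  p_k/q_k = 6/1
k=1  a_k=4  p_k/q_k = 25/4
(x₁, y₁) = (25, 4);  25² − 39·4² = 1 ✓
(25+4√39)^2 = 1249 + 200√39
(25+4√39)^3 = 62425 + 9996√39
(25+4√39)^4 = 3120001 + 499600√39
(25+4√39)^5 = 155937625 + 24970004√39

25 4
1249 200
62425 9996
3120001 499600
155937625 24970004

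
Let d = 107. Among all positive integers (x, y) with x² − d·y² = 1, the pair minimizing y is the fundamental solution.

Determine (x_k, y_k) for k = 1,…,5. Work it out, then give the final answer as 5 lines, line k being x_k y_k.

√107 → a₀=10, period (2,1,9,1,2,20); ℓ=6 even so k=5
k=0  a_k=10  p_k/q_k = 10/1
…
k=4  a_k=1  p_k/q_k = 331/32
k=5  a_k=2  p_k/q_k = 962/93
(x₁, y₁) = (962, 93);  962² − 107·93² = 1 ✓
(962+93√107)^2 = 1850887 + 178932√107
(962+93√107)^3 = 3561105626 + 344265075√107
(962+93√107)^4 = 6851565373537 + 662365825368√107
(962+93√107)^5 = 13182408217579562 + 1274391503742957√107

962 93
1850887 178932
3561105626 344265075
6851565373537 662365825368
13182408217579562 1274391503742957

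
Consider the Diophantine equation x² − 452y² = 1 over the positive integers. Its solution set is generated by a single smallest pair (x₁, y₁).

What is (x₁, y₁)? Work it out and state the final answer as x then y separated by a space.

1204353 56648

d=452: √d = [21; 3,1,5,3,10,3,5,1,3,42] (ℓ=10, even), read p_9/q_9
a_0=21:  p_0=21·1+0=21,  q_0=21·0+1=1
a_1=3:  p_1=3·21+1=64,  q_1=3·1+0=3
…
a_3=5:  p_3=5·85+64=489,  q_3=5·4+3=23
…
a_7=5:  p_7=5·49579+16009=263904,  q_7=5·2332+753=12413
a_8=1:  p_8=1·263904+49579=313483,  q_8=1·12413+2332=14745
a_9=3:  p_9=3·313483+263904=1204353,  q_9=3·14745+12413=56648
→ (1204353, 56648).  Check: 1204353²=1450466148609, 452·56648²=1450466148608, difference 1.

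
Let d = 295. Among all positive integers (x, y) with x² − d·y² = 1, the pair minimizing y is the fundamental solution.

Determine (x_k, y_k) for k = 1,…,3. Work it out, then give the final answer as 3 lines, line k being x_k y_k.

d=295: √d = [17; 5,1,2,3,2,6,2,3,2,1,5,34] (ℓ=12, even), read p_11/q_11
k=0  a_k=17  p_k/q_k = 17/1
k=1  a_k=5  p_k/q_k = 86/5
…
k=3  a_k=2  p_k/q_k = 292/17
…
k=6  a_k=6  p_k/q_k = 14479/843
k=7  a_k=2  p_k/q_k = 31208/1817
k=8  a_k=3  p_k/q_k = 108103/6294
k=9  a_k=2  p_k/q_k = 247414/14405
k=10  a_k=1  p_k/q_k = 355517/20699
k=11  a_k=5  p_k/q_k = 2024999/117900
(x₁, y₁) = (2024999, 117900);  2024999² − 295·117900² = 1 ✓
n=2: (2024999,117900)∘(2024999,117900) = (2024999·2024999+295·117900·117900, 2024999·117900+117900·2024999) = (8201241900001,477494764200)
n=3: (8201241900001,477494764200)∘(2024999,117900) = (2024999·8201241900001+295·117900·477494764200, 2024999·477494764200+117900·8201241900001) = (33215013292518224999,1933852840020353700)

2024999 117900
8201241900001 477494764200
33215013292518224999 1933852840020353700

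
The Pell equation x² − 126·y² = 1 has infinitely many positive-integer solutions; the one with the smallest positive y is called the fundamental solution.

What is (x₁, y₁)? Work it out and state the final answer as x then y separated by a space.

[11; 4,2,4,22] for √126; ℓ=4 ⇒ convergent index 3
step 0: (11, 1)  from 11·(1,0) + (0,1)
…
step 2: (101, 9)  from 2·(45,4) + (11,1)
step 3: (449, 40)  from 4·(101,9) + (45,4)
→ (449, 40).  Check: 449²=201601, 126·40²=201600, difference 1.

449 40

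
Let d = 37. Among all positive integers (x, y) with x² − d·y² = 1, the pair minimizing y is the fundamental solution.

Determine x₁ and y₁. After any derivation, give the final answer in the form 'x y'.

73 12

√37 → a₀=6, period (12); ℓ=1 odd so k=1
a_0=6:  p_0=6·1+0=6,  q_0=6·0+1=1
a_1=12:  p_1=12·6+1=73,  q_1=12·1+0=12
(x₁, y₁) = (73, 12);  73² − 37·12² = 1 ✓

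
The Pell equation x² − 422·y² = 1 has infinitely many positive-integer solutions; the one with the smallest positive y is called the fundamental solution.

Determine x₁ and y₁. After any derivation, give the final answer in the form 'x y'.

7022501 341850

√422 = [20; 1,1,5,2,1,…,1,1,40, …], period ℓ=14 (even) → k=13
a_0=20:  p_0=20·1+0=20,  q_0=20·0+1=1
…
a_3=5:  p_3=5·41+21=226,  q_3=5·2+1=11
a_4=2:  p_4=2·226+41=493,  q_4=2·11+2=24
a_5=1:  p_5=1·493+226=719,  q_5=1·24+11=35
…
a_9=1:  p_9=1·163807+53719=217526,  q_9=1·7974+2615=10589
…
a_11=5:  p_11=5·598859+217526=3211821,  q_11=5·29152+10589=156349
a_12=1:  p_12=1·3211821+598859=3810680,  q_12=1·156349+29152=185501
a_13=1:  p_13=1·3810680+3211821=7022501,  q_13=1·185501+156349=341850
→ (7022501, 341850).  Check: 7022501²=49315520295001, 422·341850²=49315520295000, difference 1.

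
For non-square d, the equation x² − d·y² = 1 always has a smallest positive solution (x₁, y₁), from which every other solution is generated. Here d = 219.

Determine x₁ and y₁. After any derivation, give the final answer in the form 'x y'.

74 5

√219 → a₀=14, period (1,3,1,28); ℓ=4 even so k=3
i=0: a=14 ⇒ p=14, q=1
…
i=2: a=3 ⇒ p=59, q=4
i=3: a=1 ⇒ p=74, q=5
→ (74, 5).  Check: 74²=5476, 219·5²=5475, difference 1.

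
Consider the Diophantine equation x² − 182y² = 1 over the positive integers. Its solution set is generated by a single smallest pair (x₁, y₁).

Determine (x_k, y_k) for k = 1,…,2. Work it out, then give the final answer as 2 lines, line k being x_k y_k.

27 2
1457 108

d=182: √d = [13; 2,26] (ℓ=2, even), read p_1/q_1
step 0: (13, 1)  from 13·(1,0) + (0,1)
step 1: (27, 2)  from 2·(13,1) + (1,0)
fundamental: x₁=27, y₁=2  (since 729 − 182·4 = 1)
(x_2, y_2) = (27·27 + 182·2·2, 27·2 + 2·27) = (1457, 108)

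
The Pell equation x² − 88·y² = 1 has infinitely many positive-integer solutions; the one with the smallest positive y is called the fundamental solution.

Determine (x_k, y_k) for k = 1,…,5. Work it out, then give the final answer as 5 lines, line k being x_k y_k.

197 21
77617 8274
30580901 3259935
12048797377 1284406116
4747195585637 506052749769

√88 = [9; 2,1,1,1,2,18, …], period ℓ=6 (even) → k=5
a_0=9:  p_0=9·1+0=9,  q_0=9·0+1=1
…
a_4=1:  p_4=1·47+28=75,  q_4=1·5+3=8
a_5=2:  p_5=2·75+47=197,  q_5=2·8+5=21
fundamental: x₁=197, y₁=21  (since 38809 − 88·441 = 1)
(x_2, y_2) = (197·197 + 88·21·21, 197·21 + 21·197) = (77617, 8274)
(x_3, y_3) = (197·77617 + 88·21·8274, 197·8274 + 21·77617) = (30580901, 3259935)
(x_4, y_4) = (197·30580901 + 88·21·3259935, 197·3259935 + 21·30580901) = (12048797377, 1284406116)
(x_5, y_5) = (197·12048797377 + 88·21·1284406116, 197·1284406116 + 21·12048797377) = (4747195585637, 506052749769)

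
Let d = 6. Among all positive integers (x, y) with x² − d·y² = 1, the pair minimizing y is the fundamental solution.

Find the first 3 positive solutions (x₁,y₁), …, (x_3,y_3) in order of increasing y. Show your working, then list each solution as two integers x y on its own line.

d=6: √d = [2; 2,4] (ℓ=2, even), read p_1/q_1
i=0: a=2 ⇒ p=2, q=1
i=1: a=2 ⇒ p=5, q=2
→ (5, 2).  Check: 5²=25, 6·2²=24, difference 1.
n=2: (5,2)∘(5,2) = (5·5+6·2·2, 5·2+2·5) = (49,20)
n=3: (49,20)∘(5,2) = (5·49+6·2·20, 5·20+2·49) = (485,198)

5 2
49 20
485 198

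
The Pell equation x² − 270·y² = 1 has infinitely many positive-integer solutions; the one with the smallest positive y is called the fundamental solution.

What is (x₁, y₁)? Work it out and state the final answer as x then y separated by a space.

5291 322

d=270: √d = [16; 2,3,6,3,2,32] (ℓ=6, even), read p_5/q_5
k=0  a_k=16  p_k/q_k = 16/1
…
k=4  a_k=3  p_k/q_k = 2284/139
k=5  a_k=2  p_k/q_k = 5291/322
fundamental: x₁=5291, y₁=322  (since 27994681 − 270·103684 = 1)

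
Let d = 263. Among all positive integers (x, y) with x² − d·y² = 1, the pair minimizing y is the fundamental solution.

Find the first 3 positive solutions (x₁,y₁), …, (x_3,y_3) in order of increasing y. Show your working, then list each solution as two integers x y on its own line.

[16; 4,1,1,1,1,15,1,1,1,1,4,32] for √263; ℓ=12 ⇒ convergent index 11
step 0: (16, 1)  from 16·(1,0) + (0,1)
step 1: (65, 4)  from 4·(16,1) + (1,0)
…
step 7: (6195, 382)  from 1·(5822,359) + (373,23)
…
step 10: (30229, 1864)  from 1·(18212,1123) + (12017,741)
step 11: (139128, 8579)  from 4·(30229,1864) + (18212,1123)
→ (139128, 8579).  Check: 139128²=19356600384, 263·8579²=19356600383, difference 1.
k=2:  x_2 = 139128·139128+263·8579·8579 = 38713200767,  y_2 = 139128·8579+8579·139128 = 2387158224
k=3:  x_3 = 139128·38713200767+263·8579·2387158224 = 10772180392483224,  y_3 = 139128·2387158224+8579·38713200767 = 664241098768765

139128 8579
38713200767 2387158224
10772180392483224 664241098768765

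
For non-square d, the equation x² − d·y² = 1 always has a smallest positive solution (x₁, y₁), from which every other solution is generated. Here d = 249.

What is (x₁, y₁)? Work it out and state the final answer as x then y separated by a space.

[15; 1,3,1,1,5,…,3,1,30] for √249; ℓ=16 ⇒ convergent index 15
k=0  a_k=15  p_k/q_k = 15/1
k=1  a_k=1  p_k/q_k = 16/1
…
k=3  a_k=1  p_k/q_k = 79/5
…
k=6  a_k=1  p_k/q_k = 931/59
…
k=8  a_k=10  p_k/q_k = 36751/2329
…
k=13  a_k=1  p_k/q_k = 1884116/119401
k=14  a_k=3  p_k/q_k = 6669699/422675
k=15  a_k=1  p_k/q_k = 8553815/542076
→ (8553815, 542076).  Check: 8553815²=73167751054225, 249·542076²=73167751054224, difference 1.

8553815 542076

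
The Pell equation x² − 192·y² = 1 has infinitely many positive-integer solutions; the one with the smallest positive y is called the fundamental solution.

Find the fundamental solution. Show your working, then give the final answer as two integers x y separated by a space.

d=192: √d = [13; 1,5,1,26] (ℓ=4, even), read p_3/q_3
a_0=13:  p_0=13·1+0=13,  q_0=13·0+1=1
a_1=1:  p_1=1·13+1=14,  q_1=1·1+0=1
a_2=5:  p_2=5·14+13=83,  q_2=5·1+1=6
a_3=1:  p_3=1·83+14=97,  q_3=1·6+1=7
→ (97, 7).  Check: 97²=9409, 192·7²=9408, difference 1.

97 7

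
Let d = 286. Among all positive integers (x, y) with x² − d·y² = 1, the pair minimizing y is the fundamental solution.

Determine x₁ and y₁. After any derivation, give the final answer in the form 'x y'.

d=286: √d = [16; 1,10,3,3,2,3,3,10,1,32] (ℓ=10, even), read p_9/q_9
a_0=16:  p_0=16·1+0=16,  q_0=16·0+1=1
a_1=1:  p_1=1·16+1=17,  q_1=1·1+0=1
…
a_4=3:  p_4=3·575+186=1911,  q_4=3·34+11=113
…
a_6=3:  p_6=3·4397+1911=15102,  q_6=3·260+113=893
a_7=3:  p_7=3·15102+4397=49703,  q_7=3·893+260=2939
a_8=10:  p_8=10·49703+15102=512132,  q_8=10·2939+893=30283
a_9=1:  p_9=1·512132+49703=561835,  q_9=1·30283+2939=33222
(x₁, y₁) = (561835, 33222);  561835² − 286·33222² = 1 ✓

561835 33222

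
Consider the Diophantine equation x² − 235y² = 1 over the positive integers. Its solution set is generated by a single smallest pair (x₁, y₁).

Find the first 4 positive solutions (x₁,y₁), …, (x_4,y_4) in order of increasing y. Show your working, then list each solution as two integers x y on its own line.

46 3
4231 276
389206 25389
35802721 2335512

d=235: √d = [15; 3,30] (ℓ=2, even), read p_1/q_1
k=0  a_k=15  p_k/q_k = 15/1
k=1  a_k=3  p_k/q_k = 46/3
(x₁, y₁) = (46, 3);  46² − 235·3² = 1 ✓
(x_2, y_2) = (46·46 + 235·3·3, 46·3 + 3·46) = (4231, 276)
(x_3, y_3) = (46·4231 + 235·3·276, 46·276 + 3·4231) = (389206, 25389)
(x_4, y_4) = (46·389206 + 235·3·25389, 46·25389 + 3·389206) = (35802721, 2335512)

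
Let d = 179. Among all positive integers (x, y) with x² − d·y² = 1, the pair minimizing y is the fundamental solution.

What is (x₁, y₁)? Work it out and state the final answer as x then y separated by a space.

√179 → a₀=13, period (2,1,1,1,3,…,1,2,26); ℓ=14 even so k=13
step 0: (13, 1)  from 13·(1,0) + (0,1)
…
step 3: (67, 5)  from 1·(40,3) + (27,2)
…
step 7: (26999, 2018)  from 13·(2047,153) + (388,29)
…
step 12: (1588459, 118727)  from 1·(1013292,75737) + (575167,42990)
step 13: (4190210, 313191)  from 2·(1588459,118727) + (1013292,75737)
fundamental: x₁=4190210, y₁=313191  (since 17557859844100 − 179·98088602481 = 1)

4190210 313191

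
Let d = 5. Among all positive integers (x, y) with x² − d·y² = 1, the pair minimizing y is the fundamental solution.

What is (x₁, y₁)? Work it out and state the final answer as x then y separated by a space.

9 4

d=5: √d = [2; 4] (ℓ=1, odd), read p_1/q_1
a_0=2:  p_0=2·1+0=2,  q_0=2·0+1=1
a_1=4:  p_1=4·2+1=9,  q_1=4·1+0=4
fundamental: x₁=9, y₁=4  (since 81 − 5·16 = 1)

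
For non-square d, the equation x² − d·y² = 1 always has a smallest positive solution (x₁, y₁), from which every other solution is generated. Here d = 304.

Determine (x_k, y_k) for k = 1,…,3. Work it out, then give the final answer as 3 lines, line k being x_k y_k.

57799 3315
6681448801 383207370
772362118440199 44298005553945

√304 → a₀=17, period (2,3,2,1,1,1,1,1,2,3,2,34); ℓ=12 even so k=11
step 0: (17, 1)  from 17·(1,0) + (0,1)
step 1: (35, 2)  from 2·(17,1) + (1,0)
…
step 8: (2842, 163)  from 1·(1761,101) + (1081,62)
…
step 10: (25177, 1444)  from 3·(7445,427) + (2842,163)
step 11: (57799, 3315)  from 2·(25177,1444) + (7445,427)
(x₁, y₁) = (57799, 3315);  57799² − 304·3315² = 1 ✓
k=2:  x_2 = 57799·57799+304·3315·3315 = 6681448801,  y_2 = 57799·3315+3315·57799 = 383207370
k=3:  x_3 = 57799·6681448801+304·3315·383207370 = 772362118440199,  y_3 = 57799·383207370+3315·6681448801 = 44298005553945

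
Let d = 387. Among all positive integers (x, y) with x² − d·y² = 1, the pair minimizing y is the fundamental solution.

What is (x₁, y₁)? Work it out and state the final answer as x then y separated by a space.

√387 → a₀=19, period (1,2,19,2,1,38); ℓ=6 even so k=5
a_0=19:  p_0=19·1+0=19,  q_0=19·0+1=1
a_1=1:  p_1=1·19+1=20,  q_1=1·1+0=1
a_2=2:  p_2=2·20+19=59,  q_2=2·1+1=3
a_3=19:  p_3=19·59+20=1141,  q_3=19·3+1=58
a_4=2:  p_4=2·1141+59=2341,  q_4=2·58+3=119
a_5=1:  p_5=1·2341+1141=3482,  q_5=1·119+58=177
→ (3482, 177).  Check: 3482²=12124324, 387·177²=12124323, difference 1.

3482 177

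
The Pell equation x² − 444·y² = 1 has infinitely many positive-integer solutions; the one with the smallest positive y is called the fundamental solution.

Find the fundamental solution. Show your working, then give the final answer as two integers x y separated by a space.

295 14

√444 = [21; 14,42, …], period ℓ=2 (even) → k=1
k=0  a_k=21  p_k/q_k = 21/1
k=1  a_k=14  p_k/q_k = 295/14
(x₁, y₁) = (295, 14);  295² − 444·14² = 1 ✓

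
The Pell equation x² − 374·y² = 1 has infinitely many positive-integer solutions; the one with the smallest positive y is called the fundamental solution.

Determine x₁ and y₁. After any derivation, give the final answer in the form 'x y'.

3365 174

[19; 2,1,18,1,2,38] for √374; ℓ=6 ⇒ convergent index 5
k=0  a_k=19  p_k/q_k = 19/1
…
k=4  a_k=1  p_k/q_k = 1141/59
k=5  a_k=2  p_k/q_k = 3365/174
→ (3365, 174).  Check: 3365²=11323225, 374·174²=11323224, difference 1.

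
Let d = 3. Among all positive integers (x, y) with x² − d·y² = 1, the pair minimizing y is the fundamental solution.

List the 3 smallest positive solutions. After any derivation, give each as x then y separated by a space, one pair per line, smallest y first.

√3 → a₀=1, period (1,2); ℓ=2 even so k=1
i=0: a=1 ⇒ p=1, q=1
i=1: a=1 ⇒ p=2, q=1
fundamental: x₁=2, y₁=1  (since 4 − 3·1 = 1)
(2+1√3)^2 = 7 + 4√3
(2+1√3)^3 = 26 + 15√3

2 1
7 4
26 15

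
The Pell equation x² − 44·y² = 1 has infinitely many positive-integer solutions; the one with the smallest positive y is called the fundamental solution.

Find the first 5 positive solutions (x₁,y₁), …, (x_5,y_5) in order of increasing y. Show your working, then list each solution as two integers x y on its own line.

199 30
79201 11940
31521799 4752090
12545596801 1891319880
4993116004999 752740560150

√44 → a₀=6, period (1,1,1,2,1,1,1,12); ℓ=8 even so k=7
i=0: a=6 ⇒ p=6, q=1
…
i=3: a=1 ⇒ p=20, q=3
i=4: a=2 ⇒ p=53, q=8
…
i=6: a=1 ⇒ p=126, q=19
i=7: a=1 ⇒ p=199, q=30
→ (199, 30).  Check: 199²=39601, 44·30²=39600, difference 1.
n=2: (199,30)∘(199,30) = (199·199+44·30·30, 199·30+30·199) = (79201,11940)
n=3: (79201,11940)∘(199,30) = (199·79201+44·30·11940, 199·11940+30·79201) = (31521799,4752090)
n=4: (31521799,4752090)∘(199,30) = (199·31521799+44·30·4752090, 199·4752090+30·31521799) = (12545596801,1891319880)
n=5: (12545596801,1891319880)∘(199,30) = (199·12545596801+44·30·1891319880, 199·1891319880+30·12545596801) = (4993116004999,752740560150)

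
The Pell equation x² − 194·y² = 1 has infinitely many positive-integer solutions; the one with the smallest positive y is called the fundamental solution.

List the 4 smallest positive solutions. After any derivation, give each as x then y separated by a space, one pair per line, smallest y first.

d=194: √d = [13; 1,12,1,26] (ℓ=4, even), read p_3/q_3
a_0=13:  p_0=13·1+0=13,  q_0=13·0+1=1
…
a_2=12:  p_2=12·14+13=181,  q_2=12·1+1=13
a_3=1:  p_3=1·181+14=195,  q_3=1·13+1=14
→ (195, 14).  Check: 195²=38025, 194·14²=38024, difference 1.
(195+14√194)^2 = 76049 + 5460√194
(195+14√194)^3 = 29658915 + 2129386√194
(195+14√194)^4 = 11566900801 + 830455080√194

195 14
76049 5460
29658915 2129386
11566900801 830455080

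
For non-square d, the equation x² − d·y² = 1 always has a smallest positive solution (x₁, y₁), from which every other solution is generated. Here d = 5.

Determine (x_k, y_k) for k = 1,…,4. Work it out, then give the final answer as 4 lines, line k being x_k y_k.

9 4
161 72
2889 1292
51841 23184

d=5: √d = [2; 4] (ℓ=1, odd), read p_1/q_1
k=0  a_k=2  p_k/q_k = 2/1
k=1  a_k=4  p_k/q_k = 9/4
fundamental: x₁=9, y₁=4  (since 81 − 5·16 = 1)
n=2: (9,4)∘(9,4) = (9·9+5·4·4, 9·4+4·9) = (161,72)
n=3: (161,72)∘(9,4) = (9·161+5·4·72, 9·72+4·161) = (2889,1292)
n=4: (2889,1292)∘(9,4) = (9·2889+5·4·1292, 9·1292+4·2889) = (51841,23184)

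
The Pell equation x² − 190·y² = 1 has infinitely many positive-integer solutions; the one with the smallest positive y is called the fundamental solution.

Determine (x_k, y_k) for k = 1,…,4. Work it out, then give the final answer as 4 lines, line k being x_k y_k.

52021 3774
5412368881 392654508
563113683064981 40852560317562
58587473808034384321 4250382080167131096

d=190: √d = [13; 1,3,1,1,1,…,3,1,26] (ℓ=14, even), read p_13/q_13
a_0=13:  p_0=13·1+0=13,  q_0=13·0+1=1
a_1=1:  p_1=1·13+1=14,  q_1=1·1+0=1
…
a_5=1:  p_5=1·124+69=193,  q_5=1·9+5=14
…
a_8=2:  p_8=2·1213+510=2936,  q_8=2·88+37=213
…
a_10=1:  p_10=1·4149+2936=7085,  q_10=1·301+213=514
a_11=1:  p_11=1·7085+4149=11234,  q_11=1·514+301=815
a_12=3:  p_12=3·11234+7085=40787,  q_12=3·815+514=2959
a_13=1:  p_13=1·40787+11234=52021,  q_13=1·2959+815=3774
fundamental: x₁=52021, y₁=3774  (since 2706184441 − 190·14243076 = 1)
(52021+3774√190)^2 = 5412368881 + 392654508√190
(52021+3774√190)^3 = 563113683064981 + 40852560317562√190
(52021+3774√190)^4 = 58587473808034384321 + 4250382080167131096√190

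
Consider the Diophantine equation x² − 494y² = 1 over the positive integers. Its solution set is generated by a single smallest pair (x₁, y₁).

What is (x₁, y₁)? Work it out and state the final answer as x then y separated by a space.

[22; 4,2,2,1,2,1,2,2,4,44] for √494; ℓ=10 ⇒ convergent index 9
i=0: a=22 ⇒ p=22, q=1
i=1: a=4 ⇒ p=89, q=4
i=2: a=2 ⇒ p=200, q=9
i=3: a=2 ⇒ p=489, q=22
…
i=8: a=2 ⇒ p=16514, q=743
i=9: a=4 ⇒ p=73035, q=3286
→ (73035, 3286).  Check: 73035²=5334111225, 494·3286²=5334111224, difference 1.

73035 3286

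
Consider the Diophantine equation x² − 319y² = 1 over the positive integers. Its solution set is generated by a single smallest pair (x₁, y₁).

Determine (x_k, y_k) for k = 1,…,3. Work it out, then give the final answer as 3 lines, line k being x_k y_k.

[17; 1,6,5,1,4,…,6,1,34] for √319; ℓ=14 ⇒ convergent index 13
a_0=17:  p_0=17·1+0=17,  q_0=17·0+1=1
…
a_3=5:  p_3=5·125+18=643,  q_3=5·7+1=36
a_4=1:  p_4=1·643+125=768,  q_4=1·36+7=43
a_5=4:  p_5=4·768+643=3715,  q_5=4·43+36=208
a_6=3:  p_6=3·3715+768=11913,  q_6=3·208+43=667
a_7=1:  p_7=1·11913+3715=15628,  q_7=1·667+208=875
a_8=3:  p_8=3·15628+11913=58797,  q_8=3·875+667=3292
…
a_11=5:  p_11=5·309613+250816=1798881,  q_11=5·17335+14043=100718
a_12=6:  p_12=6·1798881+309613=11102899,  q_12=6·100718+17335=621643
a_13=1:  p_13=1·11102899+1798881=12901780,  q_13=1·621643+100718=722361
fundamental: x₁=12901780, y₁=722361  (since 166455927168400 − 319·521805414321 = 1)
n=2: (12901780,722361)∘(12901780,722361) = (12901780·12901780+319·722361·722361, 12901780·722361+722361·12901780) = (332911854336799,18639485405160)
n=3: (332911854336799,18639485405160)∘(12901780,722361) = (12901780·332911854336799+319·722361·18639485405160, 12901780·18639485405160+722361·332911854336799) = (8590311008090840302660,480965080021169647239)

12901780 722361
332911854336799 18639485405160
8590311008090840302660 480965080021169647239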